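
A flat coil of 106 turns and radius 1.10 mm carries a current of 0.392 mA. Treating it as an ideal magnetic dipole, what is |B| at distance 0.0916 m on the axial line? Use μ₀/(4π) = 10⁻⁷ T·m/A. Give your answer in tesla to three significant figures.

B ≈ 4.11×10⁻¹¹ T

m = NIA = NIπa² = 106·(3.92×10⁻⁴)·π·(0.00110)² = 1.58×10⁻⁷ A·m².
On axis B = (μ₀/4π)·2m/r³.
B = 2·(10⁻⁷)·(1.58×10⁻⁷) / (0.0916)³ = 4.112×10⁻¹¹ T.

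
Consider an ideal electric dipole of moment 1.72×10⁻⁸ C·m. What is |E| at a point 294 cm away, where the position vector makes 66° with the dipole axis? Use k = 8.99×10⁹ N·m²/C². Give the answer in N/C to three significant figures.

E ≈ 7.44 N/C

At angle θ the dipole field magnitude is E = (kp/r³)·√(1 + 3cos²θ).
kp/r³ = (8.99×10⁹)(1.72×10⁻⁸) / (2.94)³ = 6.085 N/C.
√(1 + 3cos²66°) = √(1 + 3·0.1654) = √1.4963 ≈ 1.2232.
E ≈ 6.085 × 1.223 = 7.443 N/C.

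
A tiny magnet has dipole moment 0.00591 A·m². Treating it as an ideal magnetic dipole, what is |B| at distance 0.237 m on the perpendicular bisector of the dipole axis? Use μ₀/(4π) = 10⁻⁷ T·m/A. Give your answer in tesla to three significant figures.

B ≈ 4.44×10⁻⁸ T

In the equatorial plane B = (μ₀/4π)·m/r³ (half the axial value).
B = (10⁻⁷)·(0.00591) / (0.237)³ = 4.440×10⁻⁸ T.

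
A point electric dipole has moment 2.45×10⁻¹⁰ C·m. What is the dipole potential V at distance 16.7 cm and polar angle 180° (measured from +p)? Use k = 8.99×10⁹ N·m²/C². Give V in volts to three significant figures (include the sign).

The dipole potential is V = kp cosθ / r².
V = (8.99×10⁹)(2.45×10⁻¹⁰)·cos180° / (0.167)² = -78.98 V.

V ≈ -79.0 V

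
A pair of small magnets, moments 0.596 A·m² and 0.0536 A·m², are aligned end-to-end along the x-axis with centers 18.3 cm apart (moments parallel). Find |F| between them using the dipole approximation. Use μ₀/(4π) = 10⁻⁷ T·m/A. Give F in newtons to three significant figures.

On-axis B of dipole 1: B = (μ₀/4π)·2m₁/r³. Force on dipole 2: F = m₂·dB/dr.
dB/dr = −(μ₀/4π)·6m₁/r⁴, so |F| = (μ₀/4π)·6m₁m₂/r⁴.
F = 6(10⁻⁷)(0.596)(0.0536)/(0.183)⁴ = 1.709×10⁻⁵ N.

F ≈ 1.71×10⁻⁵ N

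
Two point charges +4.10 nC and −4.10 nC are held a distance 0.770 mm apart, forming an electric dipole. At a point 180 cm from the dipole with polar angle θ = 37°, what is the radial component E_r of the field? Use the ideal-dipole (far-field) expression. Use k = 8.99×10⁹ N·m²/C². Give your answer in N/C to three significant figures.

E_r ≈ 0.00777 N/C

Dipole moment p = qd = (4.10×10⁻⁹ C)(7.70×10⁻⁴ m) = 3.157×10⁻¹² C·m.
For a dipole, E_r = (2kp cosθ)/r³.
kp/r³ = (8.99×10⁹)(3.157×10⁻¹²)/(1.80)³ = 0.004867 N/C.
E_r = 2·0.004867·cos37° = 0.007773 N/C.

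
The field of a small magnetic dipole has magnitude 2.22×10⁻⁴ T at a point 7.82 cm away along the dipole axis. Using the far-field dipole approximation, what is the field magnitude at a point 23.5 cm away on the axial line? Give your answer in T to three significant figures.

Dipole fields scale as 1/r³ in the far field; the geometry is the same at both points.
B₂ = B₁ · (r₁/r₂)³ = 2.22×10⁻⁴ · (7.82/23.5)³.
(r₁/r₂)³ = (0.3328)³ = 0.03685.
B₂ ≈ 8.180×10⁻⁶ T.

B ≈ 8.18×10⁻⁶ T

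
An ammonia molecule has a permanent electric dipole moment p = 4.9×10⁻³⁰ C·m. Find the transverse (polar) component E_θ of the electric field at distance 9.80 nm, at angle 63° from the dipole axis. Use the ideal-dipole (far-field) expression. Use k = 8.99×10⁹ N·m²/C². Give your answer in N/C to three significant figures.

E_θ ≈ 4.17×10⁴ N/C

For a dipole, E_θ = (kp sinθ)/r³.
kp/r³ = (8.99×10⁹)(4.90×10⁻³⁰)/(9.80×10⁻⁹)³ = 4.680×10⁴ N/C.
E_θ = 4.680×10⁴·sin63° = 4.170×10⁴ N/C.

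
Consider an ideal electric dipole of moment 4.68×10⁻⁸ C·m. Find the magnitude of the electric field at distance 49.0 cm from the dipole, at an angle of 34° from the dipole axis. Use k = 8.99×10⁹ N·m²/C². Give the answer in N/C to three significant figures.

At angle θ the dipole field magnitude is E = (kp/r³)·√(1 + 3cos²θ).
kp/r³ = (8.99×10⁹)(4.68×10⁻⁸) / (0.490)³ = 3576 N/C.
√(1 + 3cos²34°) = √(1 + 3·0.6873) = √3.0619 ≈ 1.7498.
E ≈ 3576 × 1.750 = 6258 N/C.

E ≈ 6260 N/C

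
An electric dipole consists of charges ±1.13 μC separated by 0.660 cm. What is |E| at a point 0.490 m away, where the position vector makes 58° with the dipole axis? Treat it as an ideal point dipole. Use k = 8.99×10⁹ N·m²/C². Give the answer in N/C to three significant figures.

Dipole moment p = qd = (1.13×10⁻⁶ C)(0.00660 m) = 7.458×10⁻⁹ C·m.
At angle θ the dipole field magnitude is E = (kp/r³)·√(1 + 3cos²θ).
kp/r³ = (8.99×10⁹)(7.458×10⁻⁹) / (0.490)³ = 569.9 N/C.
√(1 + 3cos²58°) = √(1 + 3·0.2808) = √1.8424 ≈ 1.3574.
E ≈ 569.9 × 1.357 = 773.6 N/C.

E ≈ 774 N/C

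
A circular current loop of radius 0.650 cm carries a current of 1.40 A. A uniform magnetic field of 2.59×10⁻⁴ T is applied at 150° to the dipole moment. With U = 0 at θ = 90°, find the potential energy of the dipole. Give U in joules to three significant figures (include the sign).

Magnetic moment m = IA = Iπa² = (1.40)·π·(0.00650)² = 1.858×10⁻⁴ A·m².
U = −m·B = −mB cosθ.
U = −(1.858×10⁻⁴)(2.59×10⁻⁴)·cos150° = 4.168×10⁻⁸ J.

U ≈ 4.17×10⁻⁸ J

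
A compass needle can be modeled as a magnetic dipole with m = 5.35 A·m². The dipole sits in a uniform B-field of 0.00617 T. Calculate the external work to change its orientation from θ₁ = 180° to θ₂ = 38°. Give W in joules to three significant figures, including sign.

W ≈ -0.0590 J

W_ext = ΔU = −mB cosθ₂ + mB cosθ₁ = mB(cosθ₁ − cosθ₂).
W = (5.35)(0.00617)·(cos180° − cos38°) = (0.03301)·(-1.7880) = -0.05902 J.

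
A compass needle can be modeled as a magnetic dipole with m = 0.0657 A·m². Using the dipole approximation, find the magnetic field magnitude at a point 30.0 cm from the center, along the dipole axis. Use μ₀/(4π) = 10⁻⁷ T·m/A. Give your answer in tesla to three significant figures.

B ≈ 4.87×10⁻⁷ T

On axis B = (μ₀/4π)·2m/r³.
B = 2·(10⁻⁷)·(0.0657) / (0.300)³ = 4.867×10⁻⁷ T.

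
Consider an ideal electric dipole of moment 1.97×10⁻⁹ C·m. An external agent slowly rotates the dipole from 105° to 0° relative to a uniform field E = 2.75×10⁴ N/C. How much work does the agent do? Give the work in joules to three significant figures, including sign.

W_ext = ΔU = U(θ₂) − U(θ₁) = −pE cosθ₂ − (−pE cosθ₁) = pE(cosθ₁ − cosθ₂).
W = (1.97×10⁻⁹)(2.75×10⁴)·(cos105° − cos0°) = (5.418×10⁻⁵)·(-1.2588) = -6.820×10⁻⁵ J.

W ≈ -6.82×10⁻⁵ J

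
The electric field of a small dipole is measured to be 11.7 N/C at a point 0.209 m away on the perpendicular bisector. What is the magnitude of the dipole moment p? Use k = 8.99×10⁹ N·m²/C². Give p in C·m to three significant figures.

In the equatorial plane E = kp/r³, so p = Er³/(k).
p = (11.7)·(0.209)³ / (8.99×10⁹) = 1.188×10⁻¹¹ C·m.

p ≈ 1.19×10⁻¹¹ C·m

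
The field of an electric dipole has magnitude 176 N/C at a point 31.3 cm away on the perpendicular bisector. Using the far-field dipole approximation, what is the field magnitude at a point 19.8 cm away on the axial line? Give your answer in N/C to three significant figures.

E ≈ 1390 N/C

Dipole fields scale as 1/r³ in the far field.
The axial field is twice the equatorial field at the same r, so the geometry factor is 2/1.
E₂ = E₁ · (2/1) · (r₁/r₂)³ = 176 · 2 · (31.3/19.8)³.
(r₁/r₂)³ = (1.581)³ = 3.95.
E₂ ≈ 1391 N/C.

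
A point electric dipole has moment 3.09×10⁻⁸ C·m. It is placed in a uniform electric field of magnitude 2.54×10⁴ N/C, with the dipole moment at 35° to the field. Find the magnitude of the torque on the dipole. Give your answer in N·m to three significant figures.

Torque on an electric dipole: τ = pE sinθ.
τ = (3.09×10⁻⁸)(2.54×10⁴)·sin35° = 4.502×10⁻⁴ N·m.

τ ≈ 4.50×10⁻⁴ N·m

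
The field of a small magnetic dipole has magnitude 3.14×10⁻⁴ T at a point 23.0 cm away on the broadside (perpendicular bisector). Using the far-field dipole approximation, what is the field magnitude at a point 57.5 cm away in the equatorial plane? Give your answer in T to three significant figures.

B ≈ 2.01×10⁻⁵ T

Dipole fields scale as 1/r³ in the far field; the geometry is the same at both points.
B₂ = B₁ · (r₁/r₂)³ = 3.14×10⁻⁴ · (23.0/57.5)³.
(r₁/r₂)³ = (0.4)³ = 0.064.
B₂ ≈ 2.010×10⁻⁵ T.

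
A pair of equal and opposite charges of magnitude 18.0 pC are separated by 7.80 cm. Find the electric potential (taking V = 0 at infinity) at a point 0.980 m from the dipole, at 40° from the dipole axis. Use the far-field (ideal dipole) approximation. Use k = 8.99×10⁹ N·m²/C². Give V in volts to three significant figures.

Dipole moment p = qd = (1.80×10⁻¹¹ C)(0.0780 m) = 1.404×10⁻¹² C·m.
The dipole potential is V = kp cosθ / r².
V = (8.99×10⁹)(1.404×10⁻¹²)·cos40° / (0.980)² = 0.01007 V.

V ≈ 0.0101 V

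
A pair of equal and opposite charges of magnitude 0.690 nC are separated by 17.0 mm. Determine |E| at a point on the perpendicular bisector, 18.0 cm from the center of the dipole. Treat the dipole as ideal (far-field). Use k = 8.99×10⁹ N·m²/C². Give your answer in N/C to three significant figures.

Dipole moment p = qd = (6.90×10⁻¹⁰ C)(0.0170 m) = 1.173×10⁻¹¹ C·m.
On the perpendicular bisector E = kp/r³ (half the axial value at the same distance).
E = (8.99×10⁹)(1.173×10⁻¹¹) / (0.180)³ = 18.08 N/C.

E ≈ 18.1 N/C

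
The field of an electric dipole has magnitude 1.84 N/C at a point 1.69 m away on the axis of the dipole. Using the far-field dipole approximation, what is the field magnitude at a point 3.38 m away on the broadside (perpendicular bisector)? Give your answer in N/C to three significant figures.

Dipole fields scale as 1/r³ in the far field.
The axial field is twice the equatorial field at the same r, so the geometry factor is 1/2.
E₂ = E₁ · (1/2) · (r₁/r₂)³ = 1.84 · 0.5 · (1.69/3.38)³.
(r₁/r₂)³ = (0.5)³ = 0.125.
E₂ ≈ 0.1150 N/C.

E ≈ 0.115 N/C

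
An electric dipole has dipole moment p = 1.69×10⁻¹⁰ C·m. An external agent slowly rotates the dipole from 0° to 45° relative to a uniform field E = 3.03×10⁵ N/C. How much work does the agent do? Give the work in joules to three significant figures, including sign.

W ≈ 1.50×10⁻⁵ J

W_ext = ΔU = U(θ₂) − U(θ₁) = −pE cosθ₂ − (−pE cosθ₁) = pE(cosθ₁ − cosθ₂).
W = (1.69×10⁻¹⁰)(3.03×10⁵)·(cos0° − cos45°) = (5.121×10⁻⁵)·(+0.2929) = 1.500×10⁻⁵ J.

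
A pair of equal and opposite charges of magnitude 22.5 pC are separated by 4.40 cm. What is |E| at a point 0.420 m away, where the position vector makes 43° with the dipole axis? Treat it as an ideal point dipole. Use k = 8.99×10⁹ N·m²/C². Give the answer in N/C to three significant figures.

Dipole moment p = qd = (2.25×10⁻¹¹ C)(0.0440 m) = 9.90×10⁻¹³ C·m.
At angle θ the dipole field magnitude is E = (kp/r³)·√(1 + 3cos²θ).
kp/r³ = (8.99×10⁹)(9.90×10⁻¹³) / (0.420)³ = 0.1201 N/C.
√(1 + 3cos²43°) = √(1 + 3·0.5349) = √2.6046 ≈ 1.6139.
E ≈ 0.1201 × 1.614 = 0.1939 N/C.

E ≈ 0.194 N/C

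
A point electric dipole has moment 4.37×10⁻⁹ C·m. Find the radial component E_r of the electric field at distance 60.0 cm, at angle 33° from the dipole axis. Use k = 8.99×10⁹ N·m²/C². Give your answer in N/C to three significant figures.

E_r ≈ 305 N/C

For a dipole, E_r = (2kp cosθ)/r³.
kp/r³ = (8.99×10⁹)(4.37×10⁻⁹)/(0.600)³ = 181.9 N/C.
E_r = 2·181.9·cos33° = 305.1 N/C.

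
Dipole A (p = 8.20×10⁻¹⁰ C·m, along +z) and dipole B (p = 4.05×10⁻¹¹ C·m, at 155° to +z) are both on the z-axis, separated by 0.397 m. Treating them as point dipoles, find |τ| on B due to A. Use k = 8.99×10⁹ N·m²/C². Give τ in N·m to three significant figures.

τ ≈ 4.03×10⁻⁹ N·m

The second dipole sits on the axis of the first, so the field there is axial: E₁ = 2kp₁/r³ along +z.
E₁ = 2(8.99×10⁹)(8.20×10⁻¹⁰)/(0.397)³ = 235.6 N/C.
Torque on the second dipole: τ = p₂ E₁ sinθ.
τ = (4.05×10⁻¹¹)(235.6)·sin155° = 4.033×10⁻⁹ N·m.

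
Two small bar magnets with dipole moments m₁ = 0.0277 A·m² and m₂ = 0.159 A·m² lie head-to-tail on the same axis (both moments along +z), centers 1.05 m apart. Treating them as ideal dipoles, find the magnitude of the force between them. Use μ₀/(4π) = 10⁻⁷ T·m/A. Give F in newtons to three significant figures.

On-axis B of dipole 1: B = (μ₀/4π)·2m₁/r³. Force on dipole 2: F = m₂·dB/dr.
dB/dr = −(μ₀/4π)·6m₁/r⁴, so |F| = (μ₀/4π)·6m₁m₂/r⁴.
F = 6(10⁻⁷)(0.0277)(0.159)/(1.05)⁴ = 2.174×10⁻⁹ N.

F ≈ 2.17×10⁻⁹ N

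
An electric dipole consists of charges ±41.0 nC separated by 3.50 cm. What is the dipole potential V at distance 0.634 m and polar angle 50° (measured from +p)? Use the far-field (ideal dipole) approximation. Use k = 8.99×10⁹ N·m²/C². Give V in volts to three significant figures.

V ≈ 20.6 V

Dipole moment p = qd = (4.10×10⁻⁸ C)(0.0350 m) = 1.435×10⁻⁹ C·m.
The dipole potential is V = kp cosθ / r².
V = (8.99×10⁹)(1.435×10⁻⁹)·cos50° / (0.634)² = 20.63 V.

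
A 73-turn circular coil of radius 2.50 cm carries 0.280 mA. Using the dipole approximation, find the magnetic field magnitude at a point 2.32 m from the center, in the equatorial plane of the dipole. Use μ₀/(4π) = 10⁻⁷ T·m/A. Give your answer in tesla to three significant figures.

B ≈ 3.21×10⁻¹³ T

m = NIA = NIπa² = 73·(2.80×10⁻⁴)·π·(0.0250)² = 4.013×10⁻⁵ A·m².
In the equatorial plane B = (μ₀/4π)·m/r³ (half the axial value).
B = (10⁻⁷)·(4.013×10⁻⁵) / (2.32)³ = 3.214×10⁻¹³ T.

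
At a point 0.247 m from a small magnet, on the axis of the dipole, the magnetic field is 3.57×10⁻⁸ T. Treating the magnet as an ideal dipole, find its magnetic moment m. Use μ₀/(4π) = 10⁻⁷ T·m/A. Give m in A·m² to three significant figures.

m ≈ 0.00269 A·m²

On axis B = (μ₀/4π)·2m/r³, so m = Br³·4π/(μ₀·2).
m = (3.57×10⁻⁸)·(0.247)³ / (2·10⁻⁷) = 0.002690 A·m².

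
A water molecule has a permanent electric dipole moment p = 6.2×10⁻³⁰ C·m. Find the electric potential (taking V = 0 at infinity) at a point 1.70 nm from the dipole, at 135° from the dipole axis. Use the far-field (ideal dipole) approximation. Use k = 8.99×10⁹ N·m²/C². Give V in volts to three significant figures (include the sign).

The dipole potential is V = kp cosθ / r².
V = (8.99×10⁹)(6.20×10⁻³⁰)·cos135° / (1.70×10⁻⁹)² = -0.01364 V.

V ≈ -0.0136 V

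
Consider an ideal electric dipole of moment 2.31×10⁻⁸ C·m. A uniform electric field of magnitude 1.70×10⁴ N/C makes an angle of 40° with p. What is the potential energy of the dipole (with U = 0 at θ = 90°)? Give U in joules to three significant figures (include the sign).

U = −p·E = −pE cosθ.
U = −(2.31×10⁻⁸)(1.70×10⁴)·cos40° = -3.008×10⁻⁴ J.

U ≈ -3.01×10⁻⁴ J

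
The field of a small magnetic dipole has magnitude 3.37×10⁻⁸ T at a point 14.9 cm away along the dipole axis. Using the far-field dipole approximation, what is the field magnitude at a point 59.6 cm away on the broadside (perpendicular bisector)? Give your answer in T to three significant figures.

Dipole fields scale as 1/r³ in the far field.
The axial field is twice the equatorial field at the same r, so the geometry factor is 1/2.
B₂ = B₁ · (1/2) · (r₁/r₂)³ = 3.37×10⁻⁸ · 0.5 · (14.9/59.6)³.
(r₁/r₂)³ = (0.25)³ = 0.01562.
B₂ ≈ 2.633×10⁻¹⁰ T.

B ≈ 2.63×10⁻¹⁰ T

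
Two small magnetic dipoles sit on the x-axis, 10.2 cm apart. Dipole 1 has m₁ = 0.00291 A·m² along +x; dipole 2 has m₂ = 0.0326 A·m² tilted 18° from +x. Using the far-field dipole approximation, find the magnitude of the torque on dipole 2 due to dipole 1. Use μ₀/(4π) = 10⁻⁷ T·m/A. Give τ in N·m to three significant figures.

τ ≈ 5.52×10⁻⁹ N·m

Dipole B is on the axis of dipole A, so B₁ there is axial: B₁ = (μ₀/4π)·2m₁/r³ along +x.
B₁ = 2(10⁻⁷)(0.00291)/(0.102)³ = 5.484×10⁻⁷ T.
τ = m₂ B₁ sinθ.
τ = (0.0326)(5.484×10⁻⁷)·sin18° = 5.525×10⁻⁹ N·m.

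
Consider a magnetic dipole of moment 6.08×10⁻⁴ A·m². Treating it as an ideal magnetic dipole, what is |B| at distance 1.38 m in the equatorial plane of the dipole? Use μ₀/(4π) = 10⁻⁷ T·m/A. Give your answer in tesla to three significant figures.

B ≈ 2.31×10⁻¹¹ T

In the equatorial plane B = (μ₀/4π)·m/r³ (half the axial value).
B = (10⁻⁷)·(6.08×10⁻⁴) / (1.38)³ = 2.313×10⁻¹¹ T.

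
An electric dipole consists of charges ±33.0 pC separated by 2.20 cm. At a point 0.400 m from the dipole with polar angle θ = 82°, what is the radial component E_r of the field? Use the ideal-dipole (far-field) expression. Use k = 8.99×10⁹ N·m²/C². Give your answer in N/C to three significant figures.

Dipole moment p = qd = (3.30×10⁻¹¹ C)(0.0220 m) = 7.26×10⁻¹³ C·m.
For a dipole, E_r = (2kp cosθ)/r³.
kp/r³ = (8.99×10⁹)(7.26×10⁻¹³)/(0.400)³ = 0.1020 N/C.
E_r = 2·0.1020·cos82° = 0.02839 N/C.

E_r ≈ 0.0284 N/C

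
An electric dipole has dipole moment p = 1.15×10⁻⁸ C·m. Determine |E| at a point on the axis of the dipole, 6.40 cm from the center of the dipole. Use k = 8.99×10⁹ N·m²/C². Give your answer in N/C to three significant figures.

E ≈ 7.89×10⁵ N/C

On the dipole axis E = 2kp/r³.
E = 2·(8.99×10⁹)(1.15×10⁻⁸) / (0.0640)³ = 7.888×10⁵ N/C.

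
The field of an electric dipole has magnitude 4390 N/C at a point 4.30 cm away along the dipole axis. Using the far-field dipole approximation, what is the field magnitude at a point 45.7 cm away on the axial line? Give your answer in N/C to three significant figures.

Dipole fields scale as 1/r³ in the far field; the geometry is the same at both points.
E₂ = E₁ · (r₁/r₂)³ = 4390 · (4.30/45.7)³.
(r₁/r₂)³ = (0.09409)³ = 0.000833.
E₂ ≈ 3.657 N/C.

E ≈ 3.66 N/C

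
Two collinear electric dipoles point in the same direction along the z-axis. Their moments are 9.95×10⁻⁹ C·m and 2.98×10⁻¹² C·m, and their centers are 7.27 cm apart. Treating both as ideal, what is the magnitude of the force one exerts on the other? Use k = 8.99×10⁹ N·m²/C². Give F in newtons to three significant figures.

F ≈ 5.73×10⁻⁵ N

On-axis field of dipole 1 at distance r: E = 2kp₁/r³. Force on dipole 2 is F = p₂·dE/dr (gradient along axis).
dE/dr = −6kp₁/r⁴, so |F| = 6kp₁p₂/r⁴ (attractive for aligned moments).
F = 6(8.99×10⁹)(9.95×10⁻⁹)(2.98×10⁻¹²)/(0.0727)⁴ = 5.725×10⁻⁵ N.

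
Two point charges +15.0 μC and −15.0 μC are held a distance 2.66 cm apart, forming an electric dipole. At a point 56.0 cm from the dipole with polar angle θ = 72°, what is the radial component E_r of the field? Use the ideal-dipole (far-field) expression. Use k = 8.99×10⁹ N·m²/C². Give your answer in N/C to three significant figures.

E_r ≈ 1.26×10⁴ N/C

Dipole moment p = qd = (1.50×10⁻⁵ C)(0.0266 m) = 3.99×10⁻⁷ C·m.
For a dipole, E_r = (2kp cosθ)/r³.
kp/r³ = (8.99×10⁹)(3.99×10⁻⁷)/(0.560)³ = 2.043×10⁴ N/C.
E_r = 2·2.043×10⁴·cos72° = 1.262×10⁴ N/C.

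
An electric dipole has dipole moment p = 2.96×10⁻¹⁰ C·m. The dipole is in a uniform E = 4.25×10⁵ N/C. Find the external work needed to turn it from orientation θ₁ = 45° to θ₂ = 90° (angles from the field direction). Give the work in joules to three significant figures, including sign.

W_ext = ΔU = U(θ₂) − U(θ₁) = −pE cosθ₂ − (−pE cosθ₁) = pE(cosθ₁ − cosθ₂).
W = (2.96×10⁻¹⁰)(4.25×10⁵)·(cos45° − cos90°) = (1.258×10⁻⁴)·(+0.7071) = 8.895×10⁻⁵ J.

W ≈ 8.90×10⁻⁵ J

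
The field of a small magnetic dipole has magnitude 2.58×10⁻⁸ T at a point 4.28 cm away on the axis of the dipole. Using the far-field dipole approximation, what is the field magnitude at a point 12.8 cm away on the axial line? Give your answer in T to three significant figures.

Dipole fields scale as 1/r³ in the far field; the geometry is the same at both points.
B₂ = B₁ · (r₁/r₂)³ = 2.58×10⁻⁸ · (4.28/12.8)³.
(r₁/r₂)³ = (0.3344)³ = 0.03739.
B₂ ≈ 9.645×10⁻¹⁰ T.

B ≈ 9.65×10⁻¹⁰ T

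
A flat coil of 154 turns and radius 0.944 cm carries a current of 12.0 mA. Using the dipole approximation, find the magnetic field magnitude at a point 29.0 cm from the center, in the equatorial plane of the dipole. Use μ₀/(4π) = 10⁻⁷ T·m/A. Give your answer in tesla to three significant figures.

B ≈ 2.12×10⁻⁹ T

m = NIA = NIπa² = 154·(0.0120)·π·(0.00944)² = 5.174×10⁻⁴ A·m².
In the equatorial plane B = (μ₀/4π)·m/r³ (half the axial value).
B = (10⁻⁷)·(5.174×10⁻⁴) / (0.290)³ = 2.121×10⁻⁹ T.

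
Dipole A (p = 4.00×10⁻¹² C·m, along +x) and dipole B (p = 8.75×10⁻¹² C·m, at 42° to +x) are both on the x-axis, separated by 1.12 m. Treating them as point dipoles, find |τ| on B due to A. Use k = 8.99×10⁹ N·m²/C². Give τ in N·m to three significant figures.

The second dipole sits on the axis of the first, so the field there is axial: E₁ = 2kp₁/r³ along +x.
E₁ = 2(8.99×10⁹)(4.00×10⁻¹²)/(1.12)³ = 0.05119 N/C.
Torque on the second dipole: τ = p₂ E₁ sinθ.
τ = (8.75×10⁻¹²)(0.05119)·sin42° = 2.997×10⁻¹³ N·m.

τ ≈ 3.00×10⁻¹³ N·m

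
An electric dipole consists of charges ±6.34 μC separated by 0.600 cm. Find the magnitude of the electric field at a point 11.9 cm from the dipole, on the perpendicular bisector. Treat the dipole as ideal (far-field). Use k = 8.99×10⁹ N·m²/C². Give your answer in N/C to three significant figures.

Dipole moment p = qd = (6.34×10⁻⁶ C)(0.00600 m) = 3.804×10⁻⁸ C·m.
On the perpendicular bisector E = kp/r³ (half the axial value at the same distance).
E = (8.99×10⁹)(3.804×10⁻⁸) / (0.119)³ = 2.029×10⁵ N/C.

E ≈ 2.03×10⁵ N/C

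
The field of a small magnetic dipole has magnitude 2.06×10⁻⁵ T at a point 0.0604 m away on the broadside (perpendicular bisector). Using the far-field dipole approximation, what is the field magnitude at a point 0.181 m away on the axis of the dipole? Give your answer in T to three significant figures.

Dipole fields scale as 1/r³ in the far field.
The axial field is twice the equatorial field at the same r, so the geometry factor is 2/1.
B₂ = B₁ · (2/1) · (r₁/r₂)³ = 2.06×10⁻⁵ · 2 · (0.0604/0.181)³.
(r₁/r₂)³ = (0.3337)³ = 0.03716.
B₂ ≈ 1.531×10⁻⁶ T.

B ≈ 1.53×10⁻⁶ T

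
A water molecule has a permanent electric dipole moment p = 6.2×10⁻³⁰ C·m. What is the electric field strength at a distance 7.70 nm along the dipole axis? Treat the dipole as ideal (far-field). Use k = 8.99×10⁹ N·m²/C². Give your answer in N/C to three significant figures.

On the dipole axis E = 2kp/r³.
E = 2·(8.99×10⁹)(6.20×10⁻³⁰) / (7.70×10⁻⁹)³ = 2.442×10⁵ N/C.

E ≈ 2.44×10⁵ N/C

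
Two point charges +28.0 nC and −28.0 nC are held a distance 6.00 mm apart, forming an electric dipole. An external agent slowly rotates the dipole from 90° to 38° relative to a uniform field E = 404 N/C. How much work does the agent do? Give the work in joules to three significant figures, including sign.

W ≈ -5.35×10⁻⁸ J

Dipole moment p = qd = (2.80×10⁻⁸ C)(0.00600 m) = 1.68×10⁻¹⁰ C·m.
W_ext = ΔU = U(θ₂) − U(θ₁) = −pE cosθ₂ − (−pE cosθ₁) = pE(cosθ₁ − cosθ₂).
W = (1.68×10⁻¹⁰)(404)·(cos90° − cos38°) = (6.787×10⁻⁸)·(-0.7880) = -5.348×10⁻⁸ J.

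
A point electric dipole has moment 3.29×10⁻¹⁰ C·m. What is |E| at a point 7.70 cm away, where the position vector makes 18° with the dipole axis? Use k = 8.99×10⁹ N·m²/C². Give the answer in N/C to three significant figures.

E ≈ 1.25×10⁴ N/C

At angle θ the dipole field magnitude is E = (kp/r³)·√(1 + 3cos²θ).
kp/r³ = (8.99×10⁹)(3.29×10⁻¹⁰) / (0.0770)³ = 6479 N/C.
√(1 + 3cos²18°) = √(1 + 3·0.9045) = √3.7135 ≈ 1.9271.
E ≈ 6479 × 1.927 = 1.248×10⁴ N/C.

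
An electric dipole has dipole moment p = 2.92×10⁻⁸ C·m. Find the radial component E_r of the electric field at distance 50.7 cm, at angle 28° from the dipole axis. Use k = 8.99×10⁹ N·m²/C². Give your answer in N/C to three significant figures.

E_r ≈ 3560 N/C

For a dipole, E_r = (2kp cosθ)/r³.
kp/r³ = (8.99×10⁹)(2.92×10⁻⁸)/(0.507)³ = 2014 N/C.
E_r = 2·2014·cos28° = 3557 N/C.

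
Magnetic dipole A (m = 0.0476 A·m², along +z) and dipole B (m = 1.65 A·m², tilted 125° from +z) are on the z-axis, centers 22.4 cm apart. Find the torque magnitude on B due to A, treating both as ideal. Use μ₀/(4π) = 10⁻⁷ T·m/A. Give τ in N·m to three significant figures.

τ ≈ 1.14×10⁻⁶ N·m

Dipole B is on the axis of dipole A, so B₁ there is axial: B₁ = (μ₀/4π)·2m₁/r³ along +z.
B₁ = 2(10⁻⁷)(0.0476)/(0.224)³ = 8.470×10⁻⁷ T.
τ = m₂ B₁ sinθ.
τ = (1.65)(8.470×10⁻⁷)·sin125° = 1.145×10⁻⁶ N·m.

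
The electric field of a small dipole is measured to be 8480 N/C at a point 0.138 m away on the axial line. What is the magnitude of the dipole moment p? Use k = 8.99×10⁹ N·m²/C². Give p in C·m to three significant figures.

p ≈ 1.24×10⁻⁹ C·m

On axis E = 2kp/r³, so p = Er³/(2k).
p = (8480)·(0.138)³ / (2·8.99×10⁹) = 1.239×10⁻⁹ C·m.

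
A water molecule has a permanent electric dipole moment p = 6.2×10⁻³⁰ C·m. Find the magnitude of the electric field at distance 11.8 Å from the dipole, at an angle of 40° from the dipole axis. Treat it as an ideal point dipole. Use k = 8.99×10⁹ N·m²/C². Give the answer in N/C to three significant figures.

E ≈ 5.64×10⁷ N/C

At angle θ the dipole field magnitude is E = (kp/r³)·√(1 + 3cos²θ).
kp/r³ = (8.99×10⁹)(6.20×10⁻³⁰) / (1.18×10⁻⁹)³ = 3.392×10⁷ N/C.
√(1 + 3cos²40°) = √(1 + 3·0.5868) = √2.7605 ≈ 1.6615.
E ≈ 3.392×10⁷ × 1.661 = 5.636×10⁷ N/C.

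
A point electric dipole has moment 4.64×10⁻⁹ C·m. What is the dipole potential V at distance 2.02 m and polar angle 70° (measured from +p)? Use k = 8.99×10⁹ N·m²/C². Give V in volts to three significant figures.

The dipole potential is V = kp cosθ / r².
V = (8.99×10⁹)(4.64×10⁻⁹)·cos70° / (2.02)² = 3.496 V.

V ≈ 3.50 V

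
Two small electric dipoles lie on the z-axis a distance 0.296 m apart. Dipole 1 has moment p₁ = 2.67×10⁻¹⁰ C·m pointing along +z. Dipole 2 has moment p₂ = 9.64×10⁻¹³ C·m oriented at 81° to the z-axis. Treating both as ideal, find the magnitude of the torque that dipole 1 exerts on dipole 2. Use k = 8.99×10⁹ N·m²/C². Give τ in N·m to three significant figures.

τ ≈ 1.76×10⁻¹⁰ N·m

The second dipole sits on the axis of the first, so the field there is axial: E₁ = 2kp₁/r³ along +z.
E₁ = 2(8.99×10⁹)(2.67×10⁻¹⁰)/(0.296)³ = 185.1 N/C.
Torque on the second dipole: τ = p₂ E₁ sinθ.
τ = (9.64×10⁻¹³)(185.1)·sin81° = 1.762×10⁻¹⁰ N·m.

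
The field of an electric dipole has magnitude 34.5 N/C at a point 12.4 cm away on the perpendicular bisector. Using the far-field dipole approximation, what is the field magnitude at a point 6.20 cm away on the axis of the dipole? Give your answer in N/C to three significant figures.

Dipole fields scale as 1/r³ in the far field.
The axial field is twice the equatorial field at the same r, so the geometry factor is 2/1.
E₂ = E₁ · (2/1) · (r₁/r₂)³ = 34.5 · 2 · (12.4/6.20)³.
(r₁/r₂)³ = (2)³ = 8.
E₂ ≈ 552.0 N/C.

E ≈ 552 N/C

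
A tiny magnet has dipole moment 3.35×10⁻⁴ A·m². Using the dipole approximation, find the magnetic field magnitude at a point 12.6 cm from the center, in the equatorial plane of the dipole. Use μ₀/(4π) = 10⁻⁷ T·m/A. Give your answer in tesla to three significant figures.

In the equatorial plane B = (μ₀/4π)·m/r³ (half the axial value).
B = (10⁻⁷)·(3.35×10⁻⁴) / (0.126)³ = 1.675×10⁻⁸ T.

B ≈ 1.67×10⁻⁸ T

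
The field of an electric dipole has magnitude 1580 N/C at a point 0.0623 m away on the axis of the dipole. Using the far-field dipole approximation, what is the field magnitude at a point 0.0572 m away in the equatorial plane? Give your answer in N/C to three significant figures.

E ≈ 1020 N/C

Dipole fields scale as 1/r³ in the far field.
The axial field is twice the equatorial field at the same r, so the geometry factor is 1/2.
E₂ = E₁ · (1/2) · (r₁/r₂)³ = 1580 · 0.5 · (0.0623/0.0572)³.
(r₁/r₂)³ = (1.089)³ = 1.292.
E₂ ≈ 1021 N/C.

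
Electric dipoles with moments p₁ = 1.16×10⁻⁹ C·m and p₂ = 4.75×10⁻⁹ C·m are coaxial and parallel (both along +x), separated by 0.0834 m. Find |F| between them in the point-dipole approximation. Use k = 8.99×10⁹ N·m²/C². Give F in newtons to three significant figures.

On-axis field of dipole 1 at distance r: E = 2kp₁/r³. Force on dipole 2 is F = p₂·dE/dr (gradient along axis).
dE/dr = −6kp₁/r⁴, so |F| = 6kp₁p₂/r⁴ (attractive for aligned moments).
F = 6(8.99×10⁹)(1.16×10⁻⁹)(4.75×10⁻⁹)/(0.0834)⁴ = 0.006143 N.

F ≈ 0.00614 N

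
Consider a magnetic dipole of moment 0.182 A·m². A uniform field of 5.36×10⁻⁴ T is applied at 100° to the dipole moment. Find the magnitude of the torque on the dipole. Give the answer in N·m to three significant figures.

τ ≈ 9.61×10⁻⁵ N·m

Torque on a magnetic dipole: τ = mB sinθ.
τ = (0.182)(5.36×10⁻⁴)·sin100° = 9.607×10⁻⁵ N·m.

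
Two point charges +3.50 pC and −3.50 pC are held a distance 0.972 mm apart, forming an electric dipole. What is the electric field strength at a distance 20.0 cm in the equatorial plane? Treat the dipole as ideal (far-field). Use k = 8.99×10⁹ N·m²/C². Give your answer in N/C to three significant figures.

Dipole moment p = qd = (3.50×10⁻¹² C)(9.72×10⁻⁴ m) = 3.402×10⁻¹⁵ C·m.
In the equatorial plane E = kp/r³.
E = (8.99×10⁹)(3.402×10⁻¹⁵) / (0.200)³ = 0.003823 N/C.

E ≈ 0.00382 N/C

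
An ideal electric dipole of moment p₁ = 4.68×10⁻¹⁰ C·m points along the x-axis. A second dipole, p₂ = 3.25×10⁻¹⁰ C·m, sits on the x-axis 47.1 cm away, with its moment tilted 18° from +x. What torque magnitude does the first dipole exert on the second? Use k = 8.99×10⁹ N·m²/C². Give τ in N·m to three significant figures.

τ ≈ 8.09×10⁻⁹ N·m

The second dipole sits on the axis of the first, so the field there is axial: E₁ = 2kp₁/r³ along +x.
E₁ = 2(8.99×10⁹)(4.68×10⁻¹⁰)/(0.471)³ = 80.53 N/C.
Torque on the second dipole: τ = p₂ E₁ sinθ.
τ = (3.25×10⁻¹⁰)(80.53)·sin18° = 8.088×10⁻⁹ N·m.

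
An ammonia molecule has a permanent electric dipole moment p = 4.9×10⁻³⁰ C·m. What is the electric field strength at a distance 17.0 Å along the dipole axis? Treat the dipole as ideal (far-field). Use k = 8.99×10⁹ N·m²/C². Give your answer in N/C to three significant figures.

On the dipole axis E = 2kp/r³.
E = 2·(8.99×10⁹)(4.90×10⁻³⁰) / (1.70×10⁻⁹)³ = 1.793×10⁷ N/C.

E ≈ 1.79×10⁷ N/C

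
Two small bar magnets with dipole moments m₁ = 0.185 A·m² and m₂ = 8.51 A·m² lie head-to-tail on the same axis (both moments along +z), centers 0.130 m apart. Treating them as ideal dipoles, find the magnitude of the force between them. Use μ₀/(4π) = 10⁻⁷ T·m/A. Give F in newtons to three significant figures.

On-axis B of dipole 1: B = (μ₀/4π)·2m₁/r³. Force on dipole 2: F = m₂·dB/dr.
dB/dr = −(μ₀/4π)·6m₁/r⁴, so |F| = (μ₀/4π)·6m₁m₂/r⁴.
F = 6(10⁻⁷)(0.185)(8.51)/(0.130)⁴ = 0.003307 N.

F ≈ 0.00331 N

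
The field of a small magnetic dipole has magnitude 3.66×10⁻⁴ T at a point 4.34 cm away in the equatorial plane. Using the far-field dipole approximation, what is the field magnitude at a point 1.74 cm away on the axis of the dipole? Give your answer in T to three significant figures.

Dipole fields scale as 1/r³ in the far field.
The axial field is twice the equatorial field at the same r, so the geometry factor is 2/1.
B₂ = B₁ · (2/1) · (r₁/r₂)³ = 3.66×10⁻⁴ · 2 · (4.34/1.74)³.
(r₁/r₂)³ = (2.494)³ = 15.52.
B₂ ≈ 0.01136 T.

B ≈ 0.0114 T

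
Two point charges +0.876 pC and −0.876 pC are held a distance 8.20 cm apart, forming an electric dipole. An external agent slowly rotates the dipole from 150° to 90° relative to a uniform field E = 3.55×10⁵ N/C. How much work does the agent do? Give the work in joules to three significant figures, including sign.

Dipole moment p = qd = (8.76×10⁻¹³ C)(0.0820 m) = 7.183×10⁻¹⁴ C·m.
W_ext = ΔU = U(θ₂) − U(θ₁) = −pE cosθ₂ − (−pE cosθ₁) = pE(cosθ₁ − cosθ₂).
W = (7.183×10⁻¹⁴)(3.55×10⁵)·(cos150° − cos90°) = (2.550×10⁻⁸)·(-0.8660) = -2.208×10⁻⁸ J.

W ≈ -2.21×10⁻⁸ J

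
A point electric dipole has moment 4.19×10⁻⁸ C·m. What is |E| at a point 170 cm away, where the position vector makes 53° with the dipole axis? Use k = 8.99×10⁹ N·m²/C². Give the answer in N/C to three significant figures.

At angle θ the dipole field magnitude is E = (kp/r³)·√(1 + 3cos²θ).
kp/r³ = (8.99×10⁹)(4.19×10⁻⁸) / (1.70)³ = 76.67 N/C.
√(1 + 3cos²53°) = √(1 + 3·0.3622) = √2.0865 ≈ 1.4445.
E ≈ 76.67 × 1.444 = 110.7 N/C.

E ≈ 111 N/C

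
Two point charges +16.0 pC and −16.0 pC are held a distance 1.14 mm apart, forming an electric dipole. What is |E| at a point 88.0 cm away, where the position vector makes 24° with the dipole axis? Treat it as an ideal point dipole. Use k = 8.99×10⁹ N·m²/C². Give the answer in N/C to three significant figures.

E ≈ 4.50×10⁻⁴ N/C

Dipole moment p = qd = (1.60×10⁻¹¹ C)(0.00114 m) = 1.824×10⁻¹⁴ C·m.
At angle θ the dipole field magnitude is E = (kp/r³)·√(1 + 3cos²θ).
kp/r³ = (8.99×10⁹)(1.824×10⁻¹⁴) / (0.880)³ = 2.406×10⁻⁴ N/C.
√(1 + 3cos²24°) = √(1 + 3·0.8346) = √3.5037 ≈ 1.8718.
E ≈ 2.406×10⁻⁴ × 1.872 = 4.504×10⁻⁴ N/C.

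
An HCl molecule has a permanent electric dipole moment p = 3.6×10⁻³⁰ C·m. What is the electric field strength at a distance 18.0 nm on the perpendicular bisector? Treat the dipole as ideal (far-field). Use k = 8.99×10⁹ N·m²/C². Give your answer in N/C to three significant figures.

E ≈ 5550 N/C

On the perpendicular bisector E = kp/r³ (half the axial value at the same distance).
E = (8.99×10⁹)(3.60×10⁻³⁰) / (1.80×10⁻⁸)³ = 5549 N/C.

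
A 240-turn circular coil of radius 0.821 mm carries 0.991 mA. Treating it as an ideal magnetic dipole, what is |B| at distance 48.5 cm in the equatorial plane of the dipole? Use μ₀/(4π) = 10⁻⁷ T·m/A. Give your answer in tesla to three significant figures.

B ≈ 4.41×10⁻¹³ T

m = NIA = NIπa² = 240·(9.91×10⁻⁴)·π·(8.21×10⁻⁴)² = 5.036×10⁻⁷ A·m².
In the equatorial plane B = (μ₀/4π)·m/r³ (half the axial value).
B = (10⁻⁷)·(5.036×10⁻⁷) / (0.485)³ = 4.414×10⁻¹³ T.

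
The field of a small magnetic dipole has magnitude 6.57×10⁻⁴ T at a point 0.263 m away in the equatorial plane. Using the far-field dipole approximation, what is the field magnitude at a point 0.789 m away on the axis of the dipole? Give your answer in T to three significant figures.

B ≈ 4.87×10⁻⁵ T

Dipole fields scale as 1/r³ in the far field.
The axial field is twice the equatorial field at the same r, so the geometry factor is 2/1.
B₂ = B₁ · (2/1) · (r₁/r₂)³ = 6.57×10⁻⁴ · 2 · (0.263/0.789)³.
(r₁/r₂)³ = (0.3333)³ = 0.03704.
B₂ ≈ 4.867×10⁻⁵ T.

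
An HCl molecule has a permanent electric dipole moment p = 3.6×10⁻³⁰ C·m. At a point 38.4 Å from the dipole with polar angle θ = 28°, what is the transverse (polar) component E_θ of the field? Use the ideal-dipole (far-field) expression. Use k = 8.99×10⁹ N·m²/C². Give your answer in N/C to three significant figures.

For a dipole, E_θ = (kp sinθ)/r³.
kp/r³ = (8.99×10⁹)(3.60×10⁻³⁰)/(3.84×10⁻⁹)³ = 5.716×10⁵ N/C.
E_θ = 5.716×10⁵·sin28° = 2.683×10⁵ N/C.

E_θ ≈ 2.68×10⁵ N/C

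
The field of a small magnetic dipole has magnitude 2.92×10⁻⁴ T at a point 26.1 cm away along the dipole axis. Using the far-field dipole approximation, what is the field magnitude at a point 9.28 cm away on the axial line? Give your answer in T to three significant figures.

Dipole fields scale as 1/r³ in the far field; the geometry is the same at both points.
B₂ = B₁ · (r₁/r₂)³ = 2.92×10⁻⁴ · (26.1/9.28)³.
(r₁/r₂)³ = (2.813)³ = 22.25.
B₂ ≈ 0.006496 T.

B ≈ 0.00650 T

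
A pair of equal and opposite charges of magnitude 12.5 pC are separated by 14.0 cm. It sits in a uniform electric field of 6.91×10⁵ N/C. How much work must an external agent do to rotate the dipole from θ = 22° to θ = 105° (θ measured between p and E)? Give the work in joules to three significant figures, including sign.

W ≈ 1.43×10⁻⁶ J

Dipole moment p = qd = (1.25×10⁻¹¹ C)(0.140 m) = 1.75×10⁻¹² C·m.
W_ext = ΔU = U(θ₂) − U(θ₁) = −pE cosθ₂ − (−pE cosθ₁) = pE(cosθ₁ − cosθ₂).
W = (1.75×10⁻¹²)(6.91×10⁵)·(cos22° − cos105°) = (1.209×10⁻⁶)·(+1.1860) = 1.434×10⁻⁶ J.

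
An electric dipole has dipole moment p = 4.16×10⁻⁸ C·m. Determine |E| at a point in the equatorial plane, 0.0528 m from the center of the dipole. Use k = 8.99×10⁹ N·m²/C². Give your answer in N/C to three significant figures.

On the perpendicular bisector E = kp/r³ (half the axial value at the same distance).
E = (8.99×10⁹)(4.16×10⁻⁸) / (0.0528)³ = 2.541×10⁶ N/C.

E ≈ 2.54×10⁶ N/C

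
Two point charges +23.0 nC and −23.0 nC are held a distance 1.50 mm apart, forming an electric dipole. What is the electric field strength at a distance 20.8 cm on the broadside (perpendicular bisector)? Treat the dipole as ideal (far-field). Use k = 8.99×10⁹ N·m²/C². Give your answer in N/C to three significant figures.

Dipole moment p = qd = (2.30×10⁻⁸ C)(0.00150 m) = 3.45×10⁻¹¹ C·m.
On the perpendicular bisector E = kp/r³ (half the axial value at the same distance).
E = (8.99×10⁹)(3.45×10⁻¹¹) / (0.208)³ = 34.47 N/C.

E ≈ 34.5 N/C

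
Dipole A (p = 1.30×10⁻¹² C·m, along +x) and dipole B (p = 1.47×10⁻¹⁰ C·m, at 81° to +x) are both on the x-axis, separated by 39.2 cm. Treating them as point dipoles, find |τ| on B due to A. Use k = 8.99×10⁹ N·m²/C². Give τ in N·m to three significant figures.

τ ≈ 5.63×10⁻¹¹ N·m

The second dipole sits on the axis of the first, so the field there is axial: E₁ = 2kp₁/r³ along +x.
E₁ = 2(8.99×10⁹)(1.30×10⁻¹²)/(0.392)³ = 0.3880 N/C.
Torque on the second dipole: τ = p₂ E₁ sinθ.
τ = (1.47×10⁻¹⁰)(0.3880)·sin81° = 5.634×10⁻¹¹ N·m.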